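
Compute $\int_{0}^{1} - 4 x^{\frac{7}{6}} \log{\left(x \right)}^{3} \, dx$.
$\frac{31104}{28561}$

Consider the simpler parametrised integral
$$J(a) = \int_{0}^{1} - 4 x^{a} \, dx = - \frac{4}{a + 1}.$$

Differentiating under the integral sign brings down a factor of $\ln x$:
$$\frac{dJ}{da} = \int_{0}^{1} - 4 x^{a} \log{\left(x \right)} \, dx = \frac{4}{\left(a + 1\right)^{2}}.$$

Repeating $3$ times in total — each differentiation brings down another $\ln x$ — gives
$$\frac{d^{3}J}{da^{3}} = \int_{0}^{1} - 4 x^{a} \log{\left(x \right)}^{3} \, dx = \frac{24}{\left(a + 1\right)^{4}},$$
and the integrand here is exactly the target integrand, so $I = \frac{24}{\left(a + 1\right)^{4}}$.

Setting $a = \frac{7}{6}$:
$$I = \frac{31104}{28561}.$$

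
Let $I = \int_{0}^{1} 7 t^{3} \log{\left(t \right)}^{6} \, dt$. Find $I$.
$\frac{315}{1024}$

Consider the simpler parametrised integral
$$J(a) = \int_{0}^{1} 7 t^{a} \, dt = \frac{7}{a + 1}.$$

Differentiating under the integral sign brings down a factor of $\ln t$:
$$\frac{dJ}{da} = \int_{0}^{1} 7 t^{a} \log{\left(t \right)} \, dt = - \frac{7}{\left(a + 1\right)^{2}}.$$

Repeating $6$ times in total — each differentiation brings down another $\ln t$ — gives
$$\frac{d^{6}J}{da^{6}} = \int_{0}^{1} 7 t^{a} \log{\left(t \right)}^{6} \, dt = \frac{5040}{\left(a + 1\right)^{7}},$$
and the integrand here is exactly the target integrand, so $I = \frac{5040}{\left(a + 1\right)^{7}}$.

Setting $a = 3$:
$$I = \frac{315}{1024}.$$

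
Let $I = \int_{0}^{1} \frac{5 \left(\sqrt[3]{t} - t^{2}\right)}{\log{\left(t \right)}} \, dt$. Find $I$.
$- \log{\left(\frac{59049}{1024} \right)}$

Replace the exponent $2$ by a parameter $a$: let $I(a) = \int_{0}^{1} \frac{5 \left(\sqrt[3]{t} - t^{a}\right)}{\log{\left(t \right)}} \, dt$.

Since $\dfrac{\partial}{\partial a}\,t^{a} = t^{a} \ln t$, the $\ln t$ in the denominator cancels and
$$\frac{dI}{da} = \int_{0}^{1} -5 t^{a} \, dt = -5 \left[\frac{t^{a+1}}{a+1}\right]_0^1 = - \frac{5}{a + 1}.$$

Integrating with respect to $a$ gives $I(a) = - \log{\left(\frac{243 \left(a + 1\right)^{5}}{1024} \right)} + C$.

At $a = \frac{1}{3}$ the integrand is identically $0$, so $I(\frac{1}{3}) = 0$. The closed form gives $0$, hence $C = 0$.

Setting $a = 2$:
$$I = - \log{\left(\frac{59049}{1024} \right)}.$$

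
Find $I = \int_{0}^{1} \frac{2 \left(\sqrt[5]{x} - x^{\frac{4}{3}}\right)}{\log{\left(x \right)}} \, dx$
$\log{\left(\frac{324}{1225} \right)}$

Introduce a parameter $a$ in the exponent: let $I(a) = \int_{0}^{1} \frac{2 \left(- x^{\frac{4}{3}} + x^{a}\right)}{\log{\left(x \right)}} \, dx$.

Since $\dfrac{\partial}{\partial a}\,x^{a} = x^{a} \ln x$, the $\ln x$ in the denominator cancels and
$$\frac{dI}{da} = \int_{0}^{1} 2 x^{a} \, dx = 2 \left[\frac{x^{a+1}}{a+1}\right]_0^1 = \frac{2}{a + 1}.$$

Integrating with respect to $a$ gives $I(a) = \log{\left(\frac{9 \left(a + 1\right)^{2}}{49} \right)} + C$.

At $a = \frac{4}{3}$ the integrand is identically $0$, so $I(\frac{4}{3}) = 0$. The closed form gives $0$, hence $C = 0$.

Setting $a = \frac{1}{5}$:
$$I = \log{\left(\frac{324}{1225} \right)}.$$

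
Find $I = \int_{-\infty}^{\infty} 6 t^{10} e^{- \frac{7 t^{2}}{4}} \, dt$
$\frac{51840 \sqrt{7} \sqrt{\pi}}{16807}$

Begin with the known integral
$$J(a) = \int_{-\infty}^{\infty} 6 e^{- a t^{2}} \, dt = \frac{6 \sqrt{\pi}}{\sqrt{a}}.$$

Differentiating under the integral sign brings down a factor of $(-t^2)$:
$$\frac{dJ}{da} = \int_{-\infty}^{\infty} - 6 t^{2} e^{- a t^{2}} \, dt = - \frac{3 \sqrt{\pi}}{a^{\frac{3}{2}}}.$$

Repeating $5$ times in total — each differentiation brings down another $(-t^2)$ — gives
$$\frac{d^{5}J}{da^{5}} = \int_{-\infty}^{\infty} - 6 t^{10} e^{- a t^{2}} \, dt = - \frac{2835 \sqrt{\pi}}{16 a^{\frac{11}{2}}},$$
and the integrand here is $(-1)^{5}$ times the target integrand, so $I = (-1)^{5}\,\frac{d^{5}J}{da^{5}} = \frac{2835 \sqrt{\pi}}{16 a^{\frac{11}{2}}}$.

Setting $a = \frac{7}{4}$:
$$I = \frac{51840 \sqrt{7} \sqrt{\pi}}{16807}.$$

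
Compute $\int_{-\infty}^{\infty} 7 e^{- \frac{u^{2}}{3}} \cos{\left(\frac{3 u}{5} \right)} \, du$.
$\frac{7 \sqrt{3} \sqrt{\pi}}{e^{\frac{27}{100}}}$

Define $I(b) = \int_{-\infty}^{\infty} 7 e^{- \frac{u^{2}}{3}} \cos{\left(b u \right)} \, du$.

Differentiating under the integral sign,
$$I'(b) = \int_{-\infty}^{\infty} - 7 u e^{- \frac{u^{2}}{3}} \sin{\left(b u \right)} \, du.$$

Integrate $\int_{-\infty}^{\infty} u \sin(b u)\, e^{- \frac{u^{2}}{3}}\, du$ by parts with $w = \sin(b u)$ and $dv = u\, e^{- \frac{u^{2}}{3}}\, du$, giving $v = - \frac{3 e^{- \frac{u^{2}}{3}}}{2}$. The boundary term vanishes and
$$\int_{-\infty}^{\infty} u \sin(b u)\, e^{- \frac{u^{2}}{3}}\, du = \frac{3 b}{2} \int_{-\infty}^{\infty} \cos(b u)\, e^{- \frac{u^{2}}{3}}\, du,$$
so $I'(b) = - \frac{3 b}{2}\, I(b)$.

This is a separable first-order ODE; solving with the initial condition $I(0) = \int_{-\infty}^{\infty} 7 e^{- \frac{u^{2}}{3}}\,du = 7 \sqrt{3} \sqrt{\pi}$ gives
$$I(b) = 7 \sqrt{3} \sqrt{\pi} e^{- \frac{3 b^{2}}{4}}.$$

Setting $b = \frac{3}{5}$:
$$I = \frac{7 \sqrt{3} \sqrt{\pi}}{e^{\frac{27}{100}}}.$$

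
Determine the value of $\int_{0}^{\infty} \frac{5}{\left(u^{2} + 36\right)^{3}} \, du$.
$\frac{5 \pi}{41472}$

Start from the standard arctangent integral
$$J(a) = \int_{0}^{\infty} \frac{5}{a^{2} + u^{2}} \, du = \frac{5 \pi}{2 a}.$$

Differentiating under the integral sign with respect to $a$,
$$\frac{dJ}{da} = \int_{0}^{\infty} - \frac{10 a}{\left(a^{2} + u^{2}\right)^{2}} \, du = - \frac{5 \pi}{2 a^{2}},$$
so $\int_{0}^{\infty} \frac{5}{\left(a^{2} + u^{2}\right)^{2}} \, du = \frac{5 \pi}{4 a^{3}}$.

Repeating — each differentiation of $1/(u^2+a^2)^j$ produces $-2ja/(u^2+a^2)^{j+1}$ — and dividing through by $-2ja$ at each step yields, after $2$ differentiations in total,
$$\int_{0}^{\infty} \frac{5}{\left(a^{2} + u^{2}\right)^{3}} \, du = \frac{15 \pi}{16 a^{5}}.$$

Setting $a = 6$:
$$I = \frac{5 \pi}{41472}.$$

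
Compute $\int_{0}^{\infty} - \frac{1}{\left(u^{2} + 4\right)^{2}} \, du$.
$- \frac{\pi}{32}$

Begin with the known result
$$J(a) = \int_{0}^{\infty} - \frac{1}{a^{2} + u^{2}} \, du = - \frac{\pi}{2 a}.$$

Differentiating under the integral sign with respect to $a$,
$$\frac{dJ}{da} = \int_{0}^{\infty} \frac{2 a}{\left(a^{2} + u^{2}\right)^{2}} \, du = \frac{\pi}{2 a^{2}},$$
so $\int_{0}^{\infty} - \frac{1}{\left(a^{2} + u^{2}\right)^{2}} \, du = - \frac{\pi}{4 a^{3}}$.

Setting $a = 2$:
$$I = - \frac{\pi}{32}.$$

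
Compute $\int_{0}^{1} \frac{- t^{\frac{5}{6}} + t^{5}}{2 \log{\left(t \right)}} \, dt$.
$- \frac{\log{\left(11 \right)}}{2} + \log{\left(6 \right)}$

Consider the one-parameter family: let $I(a) = \int_{0}^{1} \frac{- t^{\frac{5}{6}} + t^{a}}{2 \log{\left(t \right)}} \, dt$.

Since $\dfrac{\partial}{\partial a}\,t^{a} = t^{a} \ln t$, the $\ln t$ in the denominator cancels and
$$\frac{dI}{da} = \int_{0}^{1} \frac{1}{2} t^{a} \, dt = \frac{1}{2} \left[\frac{t^{a+1}}{a+1}\right]_0^1 = \frac{1}{2 \left(a + 1\right)}.$$

Integrating with respect to $a$ gives $I(a) = \log{\left(\frac{\sqrt{66} \sqrt{a + 1}}{11} \right)} + C$.

At $a = \frac{5}{6}$ the integrand is identically $0$, so $I(\frac{5}{6}) = 0$. The closed form gives $0$, hence $C = 0$.

Setting $a = 5$:
$$I = - \frac{\log{\left(11 \right)}}{2} + \log{\left(6 \right)}.$$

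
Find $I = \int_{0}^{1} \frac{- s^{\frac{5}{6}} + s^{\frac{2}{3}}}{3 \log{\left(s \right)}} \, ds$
$- \frac{\log{\left(11 \right)}}{3} + \frac{\log{\left(10 \right)}}{3}$

Consider the one-parameter family: let $I(a) = \int_{0}^{1} \frac{s^{\frac{2}{3}} - s^{a}}{3 \log{\left(s \right)}} \, ds$.

Since $\dfrac{\partial}{\partial a}\,s^{a} = s^{a} \ln s$, the $\ln s$ in the denominator cancels and
$$\frac{dI}{da} = \int_{0}^{1} - \frac{1}{3} s^{a} \, ds = - \frac{1}{3} \left[\frac{s^{a+1}}{a+1}\right]_0^1 = - \frac{1}{3 a + 3}.$$

Integrating with respect to $a$ gives $I(a) = - \frac{\log{\left(a + 1 \right)}}{3} - \frac{\log{\left(3 \right)}}{3} + \frac{\log{\left(5 \right)}}{3} + C$.

At $a = \frac{2}{3}$ the integrand is identically $0$, so $I(\frac{2}{3}) = 0$. The closed form gives $0$, hence $C = 0$.

Setting $a = \frac{5}{6}$:
$$I = - \frac{\log{\left(11 \right)}}{3} + \frac{\log{\left(10 \right)}}{3}.$$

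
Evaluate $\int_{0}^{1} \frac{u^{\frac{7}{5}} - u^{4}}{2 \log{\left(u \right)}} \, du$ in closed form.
$- \log{\left(5 \right)} + \frac{\log{\left(12 \right)}}{2}$

Replace the exponent $4$ by a parameter $a$: let $I(a) = \int_{0}^{1} \frac{u^{\frac{7}{5}} - u^{a}}{2 \log{\left(u \right)}} \, du$.

Since $\dfrac{\partial}{\partial a}\,u^{a} = u^{a} \ln u$, the $\ln u$ in the denominator cancels and
$$\frac{dI}{da} = \int_{0}^{1} - \frac{1}{2} u^{a} \, du = - \frac{1}{2} \left[\frac{u^{a+1}}{a+1}\right]_0^1 = - \frac{1}{2 a + 2}.$$

Integrating with respect to $a$ gives $I(a) = - \frac{\log{\left(a + 1 \right)}}{2} - \frac{\log{\left(5 \right)}}{2} + \frac{\log{\left(12 \right)}}{2} + C$.

At $a = \frac{7}{5}$ the integrand is identically $0$, so $I(\frac{7}{5}) = 0$. The closed form gives $0$, hence $C = 0$.

Setting $a = 4$:
$$I = - \log{\left(5 \right)} + \frac{\log{\left(12 \right)}}{2}.$$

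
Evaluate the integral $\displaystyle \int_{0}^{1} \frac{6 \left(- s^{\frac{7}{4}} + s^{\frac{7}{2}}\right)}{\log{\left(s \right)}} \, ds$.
$\log{\left(\frac{34012224}{1771561} \right)}$

Replace the exponent $\frac{7}{2}$ by a parameter $a$: let $I(a) = \int_{0}^{1} \frac{6 \left(- s^{\frac{7}{4}} + s^{a}\right)}{\log{\left(s \right)}} \, ds$.

Since $\dfrac{\partial}{\partial a}\,s^{a} = s^{a} \ln s$, the $\ln s$ in the denominator cancels and
$$\frac{dI}{da} = \int_{0}^{1} 6 s^{a} \, ds = 6 \left[\frac{s^{a+1}}{a+1}\right]_0^1 = \frac{6}{a + 1}.$$

Integrating with respect to $a$ gives $I(a) = \log{\left(\frac{4096 \left(a + 1\right)^{6}}{1771561} \right)} + C$.

At $a = \frac{7}{4}$ the integrand is identically $0$, so $I(\frac{7}{4}) = 0$. The closed form gives $0$, hence $C = 0$.

Setting $a = \frac{7}{2}$:
$$I = \log{\left(\frac{34012224}{1771561} \right)}.$$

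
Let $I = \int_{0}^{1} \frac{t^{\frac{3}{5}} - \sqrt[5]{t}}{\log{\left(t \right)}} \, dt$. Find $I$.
$- \log{\left(\frac{3}{4} \right)}$

Replace the exponent $\frac{1}{5}$ by a parameter $a$: let $I(a) = \int_{0}^{1} \frac{t^{\frac{3}{5}} - t^{a}}{\log{\left(t \right)}} \, dt$.

Since $\dfrac{\partial}{\partial a}\,t^{a} = t^{a} \ln t$, the $\ln t$ in the denominator cancels and
$$\frac{dI}{da} = \int_{0}^{1} -1 t^{a} \, dt = -1 \left[\frac{t^{a+1}}{a+1}\right]_0^1 = - \frac{1}{a + 1}.$$

Integrating with respect to $a$ gives $I(a) = - \log{\left(\frac{5 a}{8} + \frac{5}{8} \right)} + C$.

At $a = \frac{3}{5}$ the integrand is identically $0$, so $I(\frac{3}{5}) = 0$. The closed form gives $0$, hence $C = 0$.

Setting $a = \frac{1}{5}$:
$$I = - \log{\left(\frac{3}{4} \right)}.$$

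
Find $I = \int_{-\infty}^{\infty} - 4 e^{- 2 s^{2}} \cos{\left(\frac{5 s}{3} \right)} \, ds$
$- \frac{2 \sqrt{2} \sqrt{\pi}}{e^{\frac{25}{72}}}$

Treat the cosine frequency as a parameter and define $I(b) = \int_{-\infty}^{\infty} - 4 e^{- 2 s^{2}} \cos{\left(b s \right)} \, ds$.

Differentiating under the integral sign,
$$I'(b) = \int_{-\infty}^{\infty} 4 s e^{- 2 s^{2}} \sin{\left(b s \right)} \, ds.$$

Integrate $\int_{-\infty}^{\infty} s \sin(b s)\, e^{- 2 s^{2}}\, ds$ by parts with $u = \sin(b s)$ and $dv = s\, e^{- 2 s^{2}}\, ds$, giving $v = - \frac{e^{- 2 s^{2}}}{4}$. The boundary term vanishes and
$$\int_{-\infty}^{\infty} s \sin(b s)\, e^{- 2 s^{2}}\, ds = \frac{b}{4} \int_{-\infty}^{\infty} \cos(b s)\, e^{- 2 s^{2}}\, ds,$$
so $I'(b) = - \frac{b}{4}\, I(b)$.

This is a separable first-order ODE; solving with the initial condition $I(0) = \int_{-\infty}^{\infty} - 4 e^{- 2 s^{2}}\,ds = - 2 \sqrt{2} \sqrt{\pi}$ gives
$$I(b) = - 2 \sqrt{2} \sqrt{\pi} e^{- \frac{b^{2}}{8}}.$$

Setting $b = \frac{5}{3}$:
$$I = - \frac{2 \sqrt{2} \sqrt{\pi}}{e^{\frac{25}{72}}}.$$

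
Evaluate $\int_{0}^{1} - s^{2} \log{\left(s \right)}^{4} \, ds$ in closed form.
$- \frac{8}{81}$

Begin with the known integral
$$J(a) = \int_{0}^{1} - s^{a} \, ds = - \frac{1}{a + 1}.$$

Differentiating under the integral sign brings down a factor of $\ln s$:
$$\frac{dJ}{da} = \int_{0}^{1} - s^{a} \log{\left(s \right)} \, ds = \frac{1}{\left(a + 1\right)^{2}}.$$

Repeating $4$ times in total — each differentiation brings down another $\ln s$ — gives
$$\frac{d^{4}J}{da^{4}} = \int_{0}^{1} - s^{a} \log{\left(s \right)}^{4} \, ds = - \frac{24}{\left(a + 1\right)^{5}},$$
and the integrand here is exactly the target integrand, so $I = - \frac{24}{\left(a + 1\right)^{5}}$.

Setting $a = 2$:
$$I = - \frac{8}{81}.$$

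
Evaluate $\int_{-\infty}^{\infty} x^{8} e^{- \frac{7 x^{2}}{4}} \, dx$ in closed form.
$\frac{480 \sqrt{7} \sqrt{\pi}}{2401}$

Begin with the known integral
$$J(a) = \int_{-\infty}^{\infty} e^{- a x^{2}} \, dx = \frac{\sqrt{\pi}}{\sqrt{a}}.$$

Differentiating under the integral sign brings down a factor of $(-x^2)$:
$$\frac{dJ}{da} = \int_{-\infty}^{\infty} - x^{2} e^{- a x^{2}} \, dx = - \frac{\sqrt{\pi}}{2 a^{\frac{3}{2}}}.$$

Repeating $4$ times in total — each differentiation brings down another $(-x^2)$ — gives
$$\frac{d^{4}J}{da^{4}} = \int_{-\infty}^{\infty} x^{8} e^{- a x^{2}} \, dx = \frac{105 \sqrt{\pi}}{16 a^{\frac{9}{2}}},$$
and the integrand here is exactly the target integrand, so $I = \frac{105 \sqrt{\pi}}{16 a^{\frac{9}{2}}}$.

Setting $a = \frac{7}{4}$:
$$I = \frac{480 \sqrt{7} \sqrt{\pi}}{2401}.$$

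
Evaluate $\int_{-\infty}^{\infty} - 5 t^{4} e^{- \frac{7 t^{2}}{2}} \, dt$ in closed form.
$- \frac{15 \sqrt{14} \sqrt{\pi}}{343}$

Consider the simpler parametrised integral
$$J(a) = \int_{-\infty}^{\infty} - 5 e^{- a t^{2}} \, dt = - \frac{5 \sqrt{\pi}}{\sqrt{a}}.$$

Differentiating under the integral sign brings down a factor of $(-t^2)$:
$$\frac{dJ}{da} = \int_{-\infty}^{\infty} 5 t^{2} e^{- a t^{2}} \, dt = \frac{5 \sqrt{\pi}}{2 a^{\frac{3}{2}}}.$$

Repeating twice in total — each differentiation brings down another $(-t^2)$ — gives
$$\frac{d^{2}J}{da^{2}} = \int_{-\infty}^{\infty} - 5 t^{4} e^{- a t^{2}} \, dt = - \frac{15 \sqrt{\pi}}{4 a^{\frac{5}{2}}},$$
and the integrand here is exactly the target integrand, so $I = - \frac{15 \sqrt{\pi}}{4 a^{\frac{5}{2}}}$.

Setting $a = \frac{7}{2}$:
$$I = - \frac{15 \sqrt{14} \sqrt{\pi}}{343}.$$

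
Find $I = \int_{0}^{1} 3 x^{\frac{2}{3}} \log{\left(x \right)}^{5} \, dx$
$- \frac{52488}{3125}$

Consider the simpler parametrised integral
$$J(a) = \int_{0}^{1} 3 x^{a} \, dx = \frac{3}{a + 1}.$$

Differentiating under the integral sign brings down a factor of $\ln x$:
$$\frac{dJ}{da} = \int_{0}^{1} 3 x^{a} \log{\left(x \right)} \, dx = - \frac{3}{\left(a + 1\right)^{2}}.$$

Repeating $5$ times in total — each differentiation brings down another $\ln x$ — gives
$$\frac{d^{5}J}{da^{5}} = \int_{0}^{1} 3 x^{a} \log{\left(x \right)}^{5} \, dx = - \frac{360}{\left(a + 1\right)^{6}},$$
and the integrand here is exactly the target integrand, so $I = - \frac{360}{\left(a + 1\right)^{6}}$.

Setting $a = \frac{2}{3}$:
$$I = - \frac{52488}{3125}.$$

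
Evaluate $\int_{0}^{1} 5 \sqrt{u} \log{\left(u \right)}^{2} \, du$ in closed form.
$\frac{80}{27}$

Consider the simpler parametrised integral
$$J(a) = \int_{0}^{1} 5 u^{a} \, du = \frac{5}{a + 1}.$$

Differentiating under the integral sign brings down a factor of $\ln u$:
$$\frac{dJ}{da} = \int_{0}^{1} 5 u^{a} \log{\left(u \right)} \, du = - \frac{5}{\left(a + 1\right)^{2}}.$$

Repeating twice in total — each differentiation brings down another $\ln u$ — gives
$$\frac{d^{2}J}{da^{2}} = \int_{0}^{1} 5 u^{a} \log{\left(u \right)}^{2} \, du = \frac{10}{\left(a + 1\right)^{3}},$$
and the integrand here is exactly the target integrand, so $I = \frac{10}{\left(a + 1\right)^{3}}$.

Setting $a = \frac{1}{2}$:
$$I = \frac{80}{27}.$$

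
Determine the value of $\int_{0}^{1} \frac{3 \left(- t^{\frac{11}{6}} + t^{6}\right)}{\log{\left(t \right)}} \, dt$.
$\log{\left(\frac{74088}{4913} \right)}$

Consider the one-parameter family: let $I(a) = \int_{0}^{1} \frac{3 \left(- t^{\frac{11}{6}} + t^{a}\right)}{\log{\left(t \right)}} \, dt$.

Since $\dfrac{\partial}{\partial a}\,t^{a} = t^{a} \ln t$, the $\ln t$ in the denominator cancels and
$$\frac{dI}{da} = \int_{0}^{1} 3 t^{a} \, dt = 3 \left[\frac{t^{a+1}}{a+1}\right]_0^1 = \frac{3}{a + 1}.$$

Integrating with respect to $a$ gives $I(a) = \log{\left(\frac{216 \left(a + 1\right)^{3}}{4913} \right)} + C$.

At $a = \frac{11}{6}$ the integrand is identically $0$, so $I(\frac{11}{6}) = 0$. The closed form gives $0$, hence $C = 0$.

Setting $a = 6$:
$$I = \log{\left(\frac{74088}{4913} \right)}.$$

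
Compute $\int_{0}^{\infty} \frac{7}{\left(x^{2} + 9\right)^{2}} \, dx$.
$\frac{7 \pi}{108}$

Recall the elementary integral
$$J(a) = \int_{0}^{\infty} \frac{7}{a^{2} + x^{2}} \, dx = \frac{7 \pi}{2 a}.$$

Differentiating under the integral sign with respect to $a$,
$$\frac{dJ}{da} = \int_{0}^{\infty} - \frac{14 a}{\left(a^{2} + x^{2}\right)^{2}} \, dx = - \frac{7 \pi}{2 a^{2}},$$
so $\int_{0}^{\infty} \frac{7}{\left(a^{2} + x^{2}\right)^{2}} \, dx = \frac{7 \pi}{4 a^{3}}$.

Setting $a = 3$:
$$I = \frac{7 \pi}{108}.$$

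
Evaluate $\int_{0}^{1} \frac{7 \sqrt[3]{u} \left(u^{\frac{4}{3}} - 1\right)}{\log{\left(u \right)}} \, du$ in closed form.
$\log{\left(128 \right)}$

Replace the exponent $\frac{5}{3}$ by a parameter $a$: let $I(a) = \int_{0}^{1} \frac{7 \left(- \sqrt[3]{u} + u^{a}\right)}{\log{\left(u \right)}} \, du$.

Since $\dfrac{\partial}{\partial a}\,u^{a} = u^{a} \ln u$, the $\ln u$ in the denominator cancels and
$$\frac{dI}{da} = \int_{0}^{1} 7 u^{a} \, du = 7 \left[\frac{u^{a+1}}{a+1}\right]_0^1 = \frac{7}{a + 1}.$$

Integrating with respect to $a$ gives $I(a) = \log{\left(\frac{2187 \left(a + 1\right)^{7}}{16384} \right)} + C$.

At $a = \frac{1}{3}$ the integrand is identically $0$, so $I(\frac{1}{3}) = 0$. The closed form gives $0$, hence $C = 0$.

Setting $a = \frac{5}{3}$:
$$I = \log{\left(128 \right)}.$$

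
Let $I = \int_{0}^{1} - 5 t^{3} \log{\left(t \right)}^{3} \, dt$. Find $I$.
$\frac{15}{128}$

Begin with the known integral
$$J(a) = \int_{0}^{1} - 5 t^{a} \, dt = - \frac{5}{a + 1}.$$

Differentiating under the integral sign brings down a factor of $\ln t$:
$$\frac{dJ}{da} = \int_{0}^{1} - 5 t^{a} \log{\left(t \right)} \, dt = \frac{5}{\left(a + 1\right)^{2}}.$$

Repeating $3$ times in total — each differentiation brings down another $\ln t$ — gives
$$\frac{d^{3}J}{da^{3}} = \int_{0}^{1} - 5 t^{a} \log{\left(t \right)}^{3} \, dt = \frac{30}{\left(a + 1\right)^{4}},$$
and the integrand here is exactly the target integrand, so $I = \frac{30}{\left(a + 1\right)^{4}}$.

Setting $a = 3$:
$$I = \frac{15}{128}.$$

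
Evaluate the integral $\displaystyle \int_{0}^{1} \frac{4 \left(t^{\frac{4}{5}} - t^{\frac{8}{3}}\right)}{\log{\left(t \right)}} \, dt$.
$\log{\left(\frac{531441}{9150625} \right)}$

Consider the one-parameter family: let $I(a) = \int_{0}^{1} \frac{4 \left(- t^{\frac{8}{3}} + t^{a}\right)}{\log{\left(t \right)}} \, dt$.

Since $\dfrac{\partial}{\partial a}\,t^{a} = t^{a} \ln t$, the $\ln t$ in the denominator cancels and
$$\frac{dI}{da} = \int_{0}^{1} 4 t^{a} \, dt = 4 \left[\frac{t^{a+1}}{a+1}\right]_0^1 = \frac{4}{a + 1}.$$

Integrating with respect to $a$ gives $I(a) = \log{\left(\frac{81 \left(a + 1\right)^{4}}{14641} \right)} + C$.

At $a = \frac{8}{3}$ the integrand is identically $0$, so $I(\frac{8}{3}) = 0$. The closed form gives $0$, hence $C = 0$.

Setting $a = \frac{4}{5}$:
$$I = \log{\left(\frac{531441}{9150625} \right)}.$$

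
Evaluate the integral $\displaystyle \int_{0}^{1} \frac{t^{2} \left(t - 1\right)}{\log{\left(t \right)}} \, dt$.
$\log{\left(\frac{4}{3} \right)}$

Consider the one-parameter family: let $I(a) = \int_{0}^{1} \frac{- t^{2} + t^{a}}{\log{\left(t \right)}} \, dt$.

Since $\dfrac{\partial}{\partial a}\,t^{a} = t^{a} \ln t$, the $\ln t$ in the denominator cancels and
$$\frac{dI}{da} = \int_{0}^{1} t^{a} \, dt = \left[\frac{t^{a+1}}{a+1}\right]_0^1 = \frac{1}{a + 1}.$$

Integrating with respect to $a$ gives $I(a) = \log{\left(\frac{a}{3} + \frac{1}{3} \right)} + C$.

At $a = 2$ the integrand is identically $0$, so $I(2) = 0$. The closed form gives $0$, hence $C = 0$.

Setting $a = 3$:
$$I = \log{\left(\frac{4}{3} \right)}.$$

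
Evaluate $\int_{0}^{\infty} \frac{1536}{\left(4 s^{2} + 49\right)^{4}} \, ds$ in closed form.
$\frac{120 \pi}{823543}$

Start from the standard arctangent integral
$$J(a) = \int_{0}^{\infty} \frac{6}{a^{2} + s^{2}} \, ds = \frac{3 \pi}{a}.$$

Differentiating under the integral sign with respect to $a$,
$$\frac{dJ}{da} = \int_{0}^{\infty} - \frac{12 a}{\left(a^{2} + s^{2}\right)^{2}} \, ds = - \frac{3 \pi}{a^{2}},$$
so $\int_{0}^{\infty} \frac{6}{\left(a^{2} + s^{2}\right)^{2}} \, ds = \frac{3 \pi}{2 a^{3}}$.

Repeating — each differentiation of $1/(s^2+a^2)^j$ produces $-2ja/(s^2+a^2)^{j+1}$ — and dividing through by $-2ja$ at each step yields, after $3$ differentiations in total,
$$\int_{0}^{\infty} \frac{6}{\left(a^{2} + s^{2}\right)^{4}} \, ds = \frac{15 \pi}{16 a^{7}}.$$

Setting $a = \frac{7}{2}$:
$$I = \frac{120 \pi}{823543}.$$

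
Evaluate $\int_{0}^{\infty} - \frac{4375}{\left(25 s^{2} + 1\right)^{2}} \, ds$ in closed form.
$- \frac{875 \pi}{4}$

Recall the elementary integral
$$J(a) = \int_{0}^{\infty} - \frac{7}{a^{2} + s^{2}} \, ds = - \frac{7 \pi}{2 a}.$$

Differentiating under the integral sign with respect to $a$,
$$\frac{dJ}{da} = \int_{0}^{\infty} \frac{14 a}{\left(a^{2} + s^{2}\right)^{2}} \, ds = \frac{7 \pi}{2 a^{2}},$$
so $\int_{0}^{\infty} - \frac{7}{\left(a^{2} + s^{2}\right)^{2}} \, ds = - \frac{7 \pi}{4 a^{3}}$.

Setting $a = \frac{1}{5}$:
$$I = - \frac{875 \pi}{4}.$$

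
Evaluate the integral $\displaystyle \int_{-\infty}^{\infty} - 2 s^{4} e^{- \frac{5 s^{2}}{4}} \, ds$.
$- \frac{48 \sqrt{5} \sqrt{\pi}}{125}$

Begin with the known integral
$$J(a) = \int_{-\infty}^{\infty} - 2 e^{- a s^{2}} \, ds = - \frac{2 \sqrt{\pi}}{\sqrt{a}}.$$

Differentiating under the integral sign brings down a factor of $(-s^2)$:
$$\frac{dJ}{da} = \int_{-\infty}^{\infty} 2 s^{2} e^{- a s^{2}} \, ds = \frac{\sqrt{\pi}}{a^{\frac{3}{2}}}.$$

Repeating twice in total — each differentiation brings down another $(-s^2)$ — gives
$$\frac{d^{2}J}{da^{2}} = \int_{-\infty}^{\infty} - 2 s^{4} e^{- a s^{2}} \, ds = - \frac{3 \sqrt{\pi}}{2 a^{\frac{5}{2}}},$$
and the integrand here is exactly the target integrand, so $I = - \frac{3 \sqrt{\pi}}{2 a^{\frac{5}{2}}}$.

Setting $a = \frac{5}{4}$:
$$I = - \frac{48 \sqrt{5} \sqrt{\pi}}{125}.$$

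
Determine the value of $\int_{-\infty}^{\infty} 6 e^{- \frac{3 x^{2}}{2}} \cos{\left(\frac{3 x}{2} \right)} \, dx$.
$\frac{2 \sqrt{6} \sqrt{\pi}}{e^{\frac{3}{8}}}$

Treat the cosine frequency as a parameter and define $I(b) = \int_{-\infty}^{\infty} 6 e^{- \frac{3 x^{2}}{2}} \cos{\left(b x \right)} \, dx$.

Differentiating under the integral sign,
$$I'(b) = \int_{-\infty}^{\infty} - 6 x e^{- \frac{3 x^{2}}{2}} \sin{\left(b x \right)} \, dx.$$

Integrate $\int_{-\infty}^{\infty} x \sin(b x)\, e^{- \frac{3 x^{2}}{2}}\, dx$ by parts with $u = \sin(b x)$ and $dv = x\, e^{- \frac{3 x^{2}}{2}}\, dx$, giving $v = - \frac{e^{- \frac{3 x^{2}}{2}}}{3}$. The boundary term vanishes and
$$\int_{-\infty}^{\infty} x \sin(b x)\, e^{- \frac{3 x^{2}}{2}}\, dx = \frac{b}{3} \int_{-\infty}^{\infty} \cos(b x)\, e^{- \frac{3 x^{2}}{2}}\, dx,$$
so $I'(b) = - \frac{b}{3}\, I(b)$.

This is a separable first-order ODE; solving with the initial condition $I(0) = \int_{-\infty}^{\infty} 6 e^{- \frac{3 x^{2}}{2}}\,dx = 2 \sqrt{6} \sqrt{\pi}$ gives
$$I(b) = 2 \sqrt{6} \sqrt{\pi} e^{- \frac{b^{2}}{6}}.$$

Setting $b = \frac{3}{2}$:
$$I = \frac{2 \sqrt{6} \sqrt{\pi}}{e^{\frac{3}{8}}}.$$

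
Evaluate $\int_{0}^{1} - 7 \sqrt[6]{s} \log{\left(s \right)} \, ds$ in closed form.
$\frac{36}{7}$

Start from the elementary integral
$$J(a) = \int_{0}^{1} - 7 s^{a} \, ds = - \frac{7}{a + 1}.$$

Differentiating under the integral sign brings down a factor of $\ln s$:
$$\frac{dJ}{da} = \int_{0}^{1} - 7 s^{a} \log{\left(s \right)} \, ds = \frac{7}{\left(a + 1\right)^{2}}.$$

The integral on the left is $I$, so $I = \frac{7}{\left(a + 1\right)^{2}}$.

Setting $a = \frac{1}{6}$:
$$I = \frac{36}{7}.$$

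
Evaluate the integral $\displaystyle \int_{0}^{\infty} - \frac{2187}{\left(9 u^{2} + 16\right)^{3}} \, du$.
$- \frac{2187 \pi}{16384}$

Recall the elementary integral
$$J(a) = \int_{0}^{\infty} - \frac{3}{a^{2} + u^{2}} \, du = - \frac{3 \pi}{2 a}.$$

Differentiating under the integral sign with respect to $a$,
$$\frac{dJ}{da} = \int_{0}^{\infty} \frac{6 a}{\left(a^{2} + u^{2}\right)^{2}} \, du = \frac{3 \pi}{2 a^{2}},$$
so $\int_{0}^{\infty} - \frac{3}{\left(a^{2} + u^{2}\right)^{2}} \, du = - \frac{3 \pi}{4 a^{3}}$.

Repeating — each differentiation of $1/(u^2+a^2)^j$ produces $-2ja/(u^2+a^2)^{j+1}$ — and dividing through by $-2ja$ at each step yields, after $2$ differentiations in total,
$$\int_{0}^{\infty} - \frac{3}{\left(a^{2} + u^{2}\right)^{3}} \, du = - \frac{9 \pi}{16 a^{5}}.$$

Setting $a = \frac{4}{3}$:
$$I = - \frac{2187 \pi}{16384}.$$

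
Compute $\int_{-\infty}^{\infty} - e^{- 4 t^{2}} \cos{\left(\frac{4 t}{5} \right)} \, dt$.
$- \frac{\sqrt{\pi}}{2 e^{\frac{1}{25}}}$

Let $b$ denote the cosine frequency and define $I(b) = \int_{-\infty}^{\infty} - e^{- 4 t^{2}} \cos{\left(b t \right)} \, dt$.

Differentiating under the integral sign,
$$I'(b) = \int_{-\infty}^{\infty} t e^{- 4 t^{2}} \sin{\left(b t \right)} \, dt.$$

Integrate $\int_{-\infty}^{\infty} t \sin(b t)\, e^{- 4 t^{2}}\, dt$ by parts with $u = \sin(b t)$ and $dv = t\, e^{- 4 t^{2}}\, dt$, giving $v = - \frac{e^{- 4 t^{2}}}{8}$. The boundary term vanishes and
$$\int_{-\infty}^{\infty} t \sin(b t)\, e^{- 4 t^{2}}\, dt = \frac{b}{8} \int_{-\infty}^{\infty} \cos(b t)\, e^{- 4 t^{2}}\, dt,$$
so $I'(b) = - \frac{b}{8}\, I(b)$.

This is a separable first-order ODE; solving with the initial condition $I(0) = \int_{-\infty}^{\infty} - e^{- 4 t^{2}}\,dt = - \frac{\sqrt{\pi}}{2}$ gives
$$I(b) = - \frac{\sqrt{\pi} e^{- \frac{b^{2}}{16}}}{2}.$$

Setting $b = \frac{4}{5}$:
$$I = - \frac{\sqrt{\pi}}{2 e^{\frac{1}{25}}}.$$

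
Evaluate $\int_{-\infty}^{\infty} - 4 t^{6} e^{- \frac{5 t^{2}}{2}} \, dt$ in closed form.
$- \frac{12 \sqrt{10} \sqrt{\pi}}{125}$

Consider the simpler parametrised integral
$$J(a) = \int_{-\infty}^{\infty} - 4 e^{- a t^{2}} \, dt = - \frac{4 \sqrt{\pi}}{\sqrt{a}}.$$

Differentiating under the integral sign brings down a factor of $(-t^2)$:
$$\frac{dJ}{da} = \int_{-\infty}^{\infty} 4 t^{2} e^{- a t^{2}} \, dt = \frac{2 \sqrt{\pi}}{a^{\frac{3}{2}}}.$$

Repeating $3$ times in total — each differentiation brings down another $(-t^2)$ — gives
$$\frac{d^{3}J}{da^{3}} = \int_{-\infty}^{\infty} 4 t^{6} e^{- a t^{2}} \, dt = \frac{15 \sqrt{\pi}}{2 a^{\frac{7}{2}}},$$
and the integrand here is $(-1)^{3}$ times the target integrand, so $I = (-1)^{3}\,\frac{d^{3}J}{da^{3}} = - \frac{15 \sqrt{\pi}}{2 a^{\frac{7}{2}}}$.

Setting $a = \frac{5}{2}$:
$$I = - \frac{12 \sqrt{10} \sqrt{\pi}}{125}.$$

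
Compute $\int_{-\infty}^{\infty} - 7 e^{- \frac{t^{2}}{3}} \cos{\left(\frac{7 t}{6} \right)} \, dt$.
$- \frac{7 \sqrt{3} \sqrt{\pi}}{e^{\frac{49}{48}}}$

Let $b$ denote the cosine frequency and define $I(b) = \int_{-\infty}^{\infty} - 7 e^{- \frac{t^{2}}{3}} \cos{\left(b t \right)} \, dt$.

Differentiating under the integral sign,
$$I'(b) = \int_{-\infty}^{\infty} 7 t e^{- \frac{t^{2}}{3}} \sin{\left(b t \right)} \, dt.$$

Integrate $\int_{-\infty}^{\infty} t \sin(b t)\, e^{- \frac{t^{2}}{3}}\, dt$ by parts with $u = \sin(b t)$ and $dv = t\, e^{- \frac{t^{2}}{3}}\, dt$, giving $v = - \frac{3 e^{- \frac{t^{2}}{3}}}{2}$. The boundary term vanishes and
$$\int_{-\infty}^{\infty} t \sin(b t)\, e^{- \frac{t^{2}}{3}}\, dt = \frac{3 b}{2} \int_{-\infty}^{\infty} \cos(b t)\, e^{- \frac{t^{2}}{3}}\, dt,$$
so $I'(b) = - \frac{3 b}{2}\, I(b)$.

This is a separable first-order ODE; solving with the initial condition $I(0) = \int_{-\infty}^{\infty} - 7 e^{- \frac{t^{2}}{3}}\,dt = - 7 \sqrt{3} \sqrt{\pi}$ gives
$$I(b) = - 7 \sqrt{3} \sqrt{\pi} e^{- \frac{3 b^{2}}{4}}.$$

Setting $b = \frac{7}{6}$:
$$I = - \frac{7 \sqrt{3} \sqrt{\pi}}{e^{\frac{49}{48}}}.$$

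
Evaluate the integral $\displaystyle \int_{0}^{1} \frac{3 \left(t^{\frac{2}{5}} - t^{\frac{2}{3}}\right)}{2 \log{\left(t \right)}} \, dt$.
$\log{\left(\frac{21 \sqrt{21}}{125} \right)}$

Consider the one-parameter family: let $I(a) = \int_{0}^{1} \frac{3 \left(- t^{\frac{2}{3}} + t^{a}\right)}{2 \log{\left(t \right)}} \, dt$.

Since $\dfrac{\partial}{\partial a}\,t^{a} = t^{a} \ln t$, the $\ln t$ in the denominator cancels and
$$\frac{dI}{da} = \int_{0}^{1} \frac{3}{2} t^{a} \, dt = \frac{3}{2} \left[\frac{t^{a+1}}{a+1}\right]_0^1 = \frac{3}{2 \left(a + 1\right)}.$$

Integrating with respect to $a$ gives $I(a) = \log{\left(\frac{3 \sqrt{15} \left(a + 1\right)^{\frac{3}{2}}}{25} \right)} + C$.

At $a = \frac{2}{3}$ the integrand is identically $0$, so $I(\frac{2}{3}) = 0$. The closed form gives $0$, hence $C = 0$.

Setting $a = \frac{2}{5}$:
$$I = \log{\left(\frac{21 \sqrt{21}}{125} \right)}.$$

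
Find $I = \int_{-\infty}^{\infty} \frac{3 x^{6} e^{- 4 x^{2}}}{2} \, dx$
$\frac{45 \sqrt{\pi}}{2048}$

Begin with the known integral
$$J(a) = \int_{-\infty}^{\infty} \frac{3 e^{- a x^{2}}}{2} \, dx = \frac{3 \sqrt{\pi}}{2 \sqrt{a}}.$$

Differentiating under the integral sign brings down a factor of $(-x^2)$:
$$\frac{dJ}{da} = \int_{-\infty}^{\infty} - \frac{3 x^{2} e^{- a x^{2}}}{2} \, dx = - \frac{3 \sqrt{\pi}}{4 a^{\frac{3}{2}}}.$$

Repeating $3$ times in total — each differentiation brings down another $(-x^2)$ — gives
$$\frac{d^{3}J}{da^{3}} = \int_{-\infty}^{\infty} - \frac{3 x^{6} e^{- a x^{2}}}{2} \, dx = - \frac{45 \sqrt{\pi}}{16 a^{\frac{7}{2}}},$$
and the integrand here is $(-1)^{3}$ times the target integrand, so $I = (-1)^{3}\,\frac{d^{3}J}{da^{3}} = \frac{45 \sqrt{\pi}}{16 a^{\frac{7}{2}}}$.

Setting $a = 4$:
$$I = \frac{45 \sqrt{\pi}}{2048}.$$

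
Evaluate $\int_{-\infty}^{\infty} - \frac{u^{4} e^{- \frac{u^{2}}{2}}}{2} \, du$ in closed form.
$- \frac{3 \sqrt{2} \sqrt{\pi}}{2}$

Start from the elementary integral
$$J(a) = \int_{-\infty}^{\infty} - \frac{e^{- a u^{2}}}{2} \, du = - \frac{\sqrt{\pi}}{2 \sqrt{a}}.$$

Differentiating under the integral sign brings down a factor of $(-u^2)$:
$$\frac{dJ}{da} = \int_{-\infty}^{\infty} \frac{u^{2} e^{- a u^{2}}}{2} \, du = \frac{\sqrt{\pi}}{4 a^{\frac{3}{2}}}.$$

Repeating twice in total — each differentiation brings down another $(-u^2)$ — gives
$$\frac{d^{2}J}{da^{2}} = \int_{-\infty}^{\infty} - \frac{u^{4} e^{- a u^{2}}}{2} \, du = - \frac{3 \sqrt{\pi}}{8 a^{\frac{5}{2}}},$$
and the integrand here is exactly the target integrand, so $I = - \frac{3 \sqrt{\pi}}{8 a^{\frac{5}{2}}}$.

Setting $a = \frac{1}{2}$:
$$I = - \frac{3 \sqrt{2} \sqrt{\pi}}{2}.$$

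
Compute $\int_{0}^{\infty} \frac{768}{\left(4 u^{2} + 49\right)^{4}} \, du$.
$\frac{60 \pi}{823543}$

Recall the elementary integral
$$J(a) = \int_{0}^{\infty} \frac{3}{a^{2} + u^{2}} \, du = \frac{3 \pi}{2 a}.$$

Differentiating under the integral sign with respect to $a$,
$$\frac{dJ}{da} = \int_{0}^{\infty} - \frac{6 a}{\left(a^{2} + u^{2}\right)^{2}} \, du = - \frac{3 \pi}{2 a^{2}},$$
so $\int_{0}^{\infty} \frac{3}{\left(a^{2} + u^{2}\right)^{2}} \, du = \frac{3 \pi}{4 a^{3}}$.

Repeating — each differentiation of $1/(u^2+a^2)^j$ produces $-2ja/(u^2+a^2)^{j+1}$ — and dividing through by $-2ja$ at each step yields, after $3$ differentiations in total,
$$\int_{0}^{\infty} \frac{3}{\left(a^{2} + u^{2}\right)^{4}} \, du = \frac{15 \pi}{32 a^{7}}.$$

Setting $a = \frac{7}{2}$:
$$I = \frac{60 \pi}{823543}.$$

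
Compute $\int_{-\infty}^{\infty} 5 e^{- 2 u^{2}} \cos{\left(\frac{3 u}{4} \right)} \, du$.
$\frac{5 \sqrt{2} \sqrt{\pi}}{2 e^{\frac{9}{128}}}$

Define $I(b) = \int_{-\infty}^{\infty} 5 e^{- 2 u^{2}} \cos{\left(b u \right)} \, du$.

Differentiating under the integral sign,
$$I'(b) = \int_{-\infty}^{\infty} - 5 u e^{- 2 u^{2}} \sin{\left(b u \right)} \, du.$$

Integrate $\int_{-\infty}^{\infty} u \sin(b u)\, e^{- 2 u^{2}}\, du$ by parts with $w = \sin(b u)$ and $dv = u\, e^{- 2 u^{2}}\, du$, giving $v = - \frac{e^{- 2 u^{2}}}{4}$. The boundary term vanishes and
$$\int_{-\infty}^{\infty} u \sin(b u)\, e^{- 2 u^{2}}\, du = \frac{b}{4} \int_{-\infty}^{\infty} \cos(b u)\, e^{- 2 u^{2}}\, du,$$
so $I'(b) = - \frac{b}{4}\, I(b)$.

This is a separable first-order ODE; solving with the initial condition $I(0) = \int_{-\infty}^{\infty} 5 e^{- 2 u^{2}}\,du = \frac{5 \sqrt{2} \sqrt{\pi}}{2}$ gives
$$I(b) = \frac{5 \sqrt{2} \sqrt{\pi} e^{- \frac{b^{2}}{8}}}{2}.$$

Setting $b = \frac{3}{4}$:
$$I = \frac{5 \sqrt{2} \sqrt{\pi}}{2 e^{\frac{9}{128}}}.$$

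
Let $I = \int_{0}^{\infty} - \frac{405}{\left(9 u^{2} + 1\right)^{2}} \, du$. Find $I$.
$- \frac{135 \pi}{4}$

Begin with the known result
$$J(a) = \int_{0}^{\infty} - \frac{5}{a^{2} + u^{2}} \, du = - \frac{5 \pi}{2 a}.$$

Differentiating under the integral sign with respect to $a$,
$$\frac{dJ}{da} = \int_{0}^{\infty} \frac{10 a}{\left(a^{2} + u^{2}\right)^{2}} \, du = \frac{5 \pi}{2 a^{2}},$$
so $\int_{0}^{\infty} - \frac{5}{\left(a^{2} + u^{2}\right)^{2}} \, du = - \frac{5 \pi}{4 a^{3}}$.

Setting $a = \frac{1}{3}$:
$$I = - \frac{135 \pi}{4}.$$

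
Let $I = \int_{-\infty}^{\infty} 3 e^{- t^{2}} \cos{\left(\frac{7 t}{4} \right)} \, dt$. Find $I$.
$\frac{3 \sqrt{\pi}}{e^{\frac{49}{64}}}$

Let $b$ denote the cosine frequency and define $I(b) = \int_{-\infty}^{\infty} 3 e^{- t^{2}} \cos{\left(b t \right)} \, dt$.

Differentiating under the integral sign,
$$I'(b) = \int_{-\infty}^{\infty} - 3 t e^{- t^{2}} \sin{\left(b t \right)} \, dt.$$

Integrate $\int_{-\infty}^{\infty} t \sin(b t)\, e^{- t^{2}}\, dt$ by parts with $u = \sin(b t)$ and $dv = t\, e^{- t^{2}}\, dt$, giving $v = - \frac{e^{- t^{2}}}{2}$. The boundary term vanishes and
$$\int_{-\infty}^{\infty} t \sin(b t)\, e^{- t^{2}}\, dt = \frac{b}{2} \int_{-\infty}^{\infty} \cos(b t)\, e^{- t^{2}}\, dt,$$
so $I'(b) = - \frac{b}{2}\, I(b)$.

This is a separable first-order ODE; solving with the initial condition $I(0) = \int_{-\infty}^{\infty} 3 e^{- t^{2}}\,dt = 3 \sqrt{\pi}$ gives
$$I(b) = 3 \sqrt{\pi} e^{- \frac{b^{2}}{4}}.$$

Setting $b = \frac{7}{4}$:
$$I = \frac{3 \sqrt{\pi}}{e^{\frac{49}{64}}}.$$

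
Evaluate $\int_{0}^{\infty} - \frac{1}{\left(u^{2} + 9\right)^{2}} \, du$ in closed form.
$- \frac{\pi}{108}$

Start from the standard arctangent integral
$$J(a) = \int_{0}^{\infty} - \frac{1}{a^{2} + u^{2}} \, du = - \frac{\pi}{2 a}.$$

Differentiating under the integral sign with respect to $a$,
$$\frac{dJ}{da} = \int_{0}^{\infty} \frac{2 a}{\left(a^{2} + u^{2}\right)^{2}} \, du = \frac{\pi}{2 a^{2}},$$
so $\int_{0}^{\infty} - \frac{1}{\left(a^{2} + u^{2}\right)^{2}} \, du = - \frac{\pi}{4 a^{3}}$.

Setting $a = 3$:
$$I = - \frac{\pi}{108}.$$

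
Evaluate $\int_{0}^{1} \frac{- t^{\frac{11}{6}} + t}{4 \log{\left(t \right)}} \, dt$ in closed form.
$- \frac{\log{\left(17 \right)}}{4} + \frac{\log{\left(2 \right)}}{4} + \frac{\log{\left(6 \right)}}{4}$

Consider the one-parameter family: let $I(a) = \int_{0}^{1} \frac{- t^{\frac{11}{6}} + t^{a}}{4 \log{\left(t \right)}} \, dt$.

Since $\dfrac{\partial}{\partial a}\,t^{a} = t^{a} \ln t$, the $\ln t$ in the denominator cancels and
$$\frac{dI}{da} = \int_{0}^{1} \frac{1}{4} t^{a} \, dt = \frac{1}{4} \left[\frac{t^{a+1}}{a+1}\right]_0^1 = \frac{1}{4 \left(a + 1\right)}.$$

Integrating with respect to $a$ gives $I(a) = \frac{\log{\left(a + 1 \right)}}{4} - \frac{\log{\left(17 \right)}}{4} + \frac{\log{\left(6 \right)}}{4} + C$.

At $a = \frac{11}{6}$ the integrand is identically $0$, so $I(\frac{11}{6}) = 0$. The closed form gives $0$, hence $C = 0$.

Setting $a = 1$:
$$I = - \frac{\log{\left(17 \right)}}{4} + \frac{\log{\left(2 \right)}}{4} + \frac{\log{\left(6 \right)}}{4}.$$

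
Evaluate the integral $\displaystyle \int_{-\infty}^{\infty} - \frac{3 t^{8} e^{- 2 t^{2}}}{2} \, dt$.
$- \frac{315 \sqrt{2} \sqrt{\pi}}{1024}$

Consider the simpler parametrised integral
$$J(a) = \int_{-\infty}^{\infty} - \frac{3 e^{- a t^{2}}}{2} \, dt = - \frac{3 \sqrt{\pi}}{2 \sqrt{a}}.$$

Differentiating under the integral sign brings down a factor of $(-t^2)$:
$$\frac{dJ}{da} = \int_{-\infty}^{\infty} \frac{3 t^{2} e^{- a t^{2}}}{2} \, dt = \frac{3 \sqrt{\pi}}{4 a^{\frac{3}{2}}}.$$

Repeating $4$ times in total — each differentiation brings down another $(-t^2)$ — gives
$$\frac{d^{4}J}{da^{4}} = \int_{-\infty}^{\infty} - \frac{3 t^{8} e^{- a t^{2}}}{2} \, dt = - \frac{315 \sqrt{\pi}}{32 a^{\frac{9}{2}}},$$
and the integrand here is exactly the target integrand, so $I = - \frac{315 \sqrt{\pi}}{32 a^{\frac{9}{2}}}$.

Setting $a = 2$:
$$I = - \frac{315 \sqrt{2} \sqrt{\pi}}{1024}.$$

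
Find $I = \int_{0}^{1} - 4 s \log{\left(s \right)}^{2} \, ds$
$-1$

Begin with the known integral
$$J(a) = \int_{0}^{1} - 4 s^{a} \, ds = - \frac{4}{a + 1}.$$

Differentiating under the integral sign brings down a factor of $\ln s$:
$$\frac{dJ}{da} = \int_{0}^{1} - 4 s^{a} \log{\left(s \right)} \, ds = \frac{4}{\left(a + 1\right)^{2}}.$$

Repeating twice in total — each differentiation brings down another $\ln s$ — gives
$$\frac{d^{2}J}{da^{2}} = \int_{0}^{1} - 4 s^{a} \log{\left(s \right)}^{2} \, ds = - \frac{8}{\left(a + 1\right)^{3}},$$
and the integrand here is exactly the target integrand, so $I = - \frac{8}{\left(a + 1\right)^{3}}$.

Setting $a = 1$:
$$I = -1.$$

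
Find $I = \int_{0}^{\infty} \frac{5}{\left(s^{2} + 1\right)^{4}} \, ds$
$\frac{25 \pi}{32}$

Start from the standard arctangent integral
$$J(a) = \int_{0}^{\infty} \frac{5}{a^{2} + s^{2}} \, ds = \frac{5 \pi}{2 a}.$$

Differentiating under the integral sign with respect to $a$,
$$\frac{dJ}{da} = \int_{0}^{\infty} - \frac{10 a}{\left(a^{2} + s^{2}\right)^{2}} \, ds = - \frac{5 \pi}{2 a^{2}},$$
so $\int_{0}^{\infty} \frac{5}{\left(a^{2} + s^{2}\right)^{2}} \, ds = \frac{5 \pi}{4 a^{3}}$.

Repeating — each differentiation of $1/(s^2+a^2)^j$ produces $-2ja/(s^2+a^2)^{j+1}$ — and dividing through by $-2ja$ at each step yields, after $3$ differentiations in total,
$$\int_{0}^{\infty} \frac{5}{\left(a^{2} + s^{2}\right)^{4}} \, ds = \frac{25 \pi}{32 a^{7}}.$$

Setting $a = 1$:
$$I = \frac{25 \pi}{32}.$$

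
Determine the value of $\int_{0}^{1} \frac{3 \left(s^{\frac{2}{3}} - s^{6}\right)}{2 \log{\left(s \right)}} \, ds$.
$\log{\left(\frac{5 \sqrt{105}}{441} \right)}$

Replace the exponent $\frac{2}{3}$ by a parameter $a$: let $I(a) = \int_{0}^{1} \frac{3 \left(- s^{6} + s^{a}\right)}{2 \log{\left(s \right)}} \, ds$.

Since $\dfrac{\partial}{\partial a}\,s^{a} = s^{a} \ln s$, the $\ln s$ in the denominator cancels and
$$\frac{dI}{da} = \int_{0}^{1} \frac{3}{2} s^{a} \, ds = \frac{3}{2} \left[\frac{s^{a+1}}{a+1}\right]_0^1 = \frac{3}{2 \left(a + 1\right)}.$$

Integrating with respect to $a$ gives $I(a) = \frac{3 \log{\left(a + 1 \right)}}{2} - \frac{3 \log{\left(7 \right)}}{2} + C$.

At $a = 6$ the integrand is identically $0$, so $I(6) = 0$. The closed form gives $0$, hence $C = 0$.

Setting $a = \frac{2}{3}$:
$$I = \log{\left(\frac{5 \sqrt{105}}{441} \right)}.$$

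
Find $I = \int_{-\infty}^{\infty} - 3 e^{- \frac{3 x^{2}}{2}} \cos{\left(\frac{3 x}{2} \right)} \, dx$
$- \frac{\sqrt{6} \sqrt{\pi}}{e^{\frac{3}{8}}}$

Treat the cosine frequency as a parameter and define $I(b) = \int_{-\infty}^{\infty} - 3 e^{- \frac{3 x^{2}}{2}} \cos{\left(b x \right)} \, dx$.

Differentiating under the integral sign,
$$I'(b) = \int_{-\infty}^{\infty} 3 x e^{- \frac{3 x^{2}}{2}} \sin{\left(b x \right)} \, dx.$$

Integrate $\int_{-\infty}^{\infty} x \sin(b x)\, e^{- \frac{3 x^{2}}{2}}\, dx$ by parts with $u = \sin(b x)$ and $dv = x\, e^{- \frac{3 x^{2}}{2}}\, dx$, giving $v = - \frac{e^{- \frac{3 x^{2}}{2}}}{3}$. The boundary term vanishes and
$$\int_{-\infty}^{\infty} x \sin(b x)\, e^{- \frac{3 x^{2}}{2}}\, dx = \frac{b}{3} \int_{-\infty}^{\infty} \cos(b x)\, e^{- \frac{3 x^{2}}{2}}\, dx,$$
so $I'(b) = - \frac{b}{3}\, I(b)$.

This is a separable first-order ODE; solving with the initial condition $I(0) = \int_{-\infty}^{\infty} - 3 e^{- \frac{3 x^{2}}{2}}\,dx = - \sqrt{6} \sqrt{\pi}$ gives
$$I(b) = - \sqrt{6} \sqrt{\pi} e^{- \frac{b^{2}}{6}}.$$

Setting $b = \frac{3}{2}$:
$$I = - \frac{\sqrt{6} \sqrt{\pi}}{e^{\frac{3}{8}}}.$$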